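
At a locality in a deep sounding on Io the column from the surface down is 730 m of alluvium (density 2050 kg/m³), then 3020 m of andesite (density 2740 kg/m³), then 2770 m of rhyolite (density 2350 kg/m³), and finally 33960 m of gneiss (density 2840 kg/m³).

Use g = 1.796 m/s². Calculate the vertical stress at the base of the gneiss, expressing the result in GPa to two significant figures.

alluvium: 2050 kg/m³ × 1.796 m/s² × 730 m = 2.688×10^6 Pa = 2.688×10^-3 GPa
andesite: 2740 kg/m³ × 1.796 m/s² × 3020 m = 1.486×10^7 Pa = 0.01486 GPa
rhyolite: 2350 kg/m³ × 1.796 m/s² × 2770 m = 1.169×10^7 Pa = 0.01169 GPa
gneiss: 2840 kg/m³ × 1.796 m/s² × 33960 m = 1.732×10^8 Pa = 0.1732 GPa
Total = 2.688×10^-3 + 0.01486 + 0.01169 + 0.1732 = 0.20246 GPa

0.20 GPa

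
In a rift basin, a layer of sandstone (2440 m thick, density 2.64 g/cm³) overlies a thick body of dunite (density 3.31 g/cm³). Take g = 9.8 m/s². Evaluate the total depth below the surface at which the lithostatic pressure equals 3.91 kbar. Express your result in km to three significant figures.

Pressure at base of upper layers: 2640×9.8×2440 = 6.313×10^7 Pa = 0.6313 kbar
Remaining pressure to be supplied by dunite: 3.910×10^8 − 6.313×10^7 = 3.279×10^8 Pa
Additional depth in dunite = 3.279×10^8 Pa / (3310 kg/m³ × 9.8 m/s²) = 10108 m
Total depth = 2440 m + 10108 m = 12548 m
= 12.548 km

12.5 km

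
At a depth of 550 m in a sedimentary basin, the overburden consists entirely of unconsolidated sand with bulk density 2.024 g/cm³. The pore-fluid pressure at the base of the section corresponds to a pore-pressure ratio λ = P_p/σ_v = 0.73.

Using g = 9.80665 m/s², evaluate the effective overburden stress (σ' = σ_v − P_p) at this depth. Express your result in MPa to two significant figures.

Overburden (lithostatic) stress σ_v:
unconsolidated sand: 2024 kg/m³ × 9.80665 m/s² × 550 m = 1.092×10^7 Pa = 10.92 MPa
Pore pressure P_p = λ·σ_v = 0.73 × 10.92 MPa = 7.969 MPa
Effective stress σ' = σ_v − P_p = 10.92 − 7.969 = 2.9475 MPa

2.9 MPa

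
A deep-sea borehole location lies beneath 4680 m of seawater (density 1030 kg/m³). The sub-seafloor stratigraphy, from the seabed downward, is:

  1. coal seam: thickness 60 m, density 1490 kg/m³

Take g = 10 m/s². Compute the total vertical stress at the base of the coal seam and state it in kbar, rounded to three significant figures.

0.491 kbar

seawater: 1030 kg/m³ × 10 m/s² × 4680 m = 4.820×10^7 Pa = 0.4820 kbar
coal seam: 1490 kg/m³ × 10 m/s² × 60 m = 8.940×10^5 Pa = 8.940×10^-3 kbar
Total = 0.4820 + 8.940×10^-3 = 0.49098 kbar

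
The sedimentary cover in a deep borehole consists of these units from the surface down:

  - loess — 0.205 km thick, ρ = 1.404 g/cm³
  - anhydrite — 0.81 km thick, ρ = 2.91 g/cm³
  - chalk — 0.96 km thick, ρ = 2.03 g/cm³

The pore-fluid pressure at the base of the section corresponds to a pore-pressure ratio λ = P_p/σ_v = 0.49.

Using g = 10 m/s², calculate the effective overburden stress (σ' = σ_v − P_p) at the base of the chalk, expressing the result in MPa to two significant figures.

Overburden (lithostatic) stress σ_v:
loess: 1404 kg/m³ × 10 m/s² × 205 m = 2.878×10^6 Pa = 2.878 MPa
anhydrite: 2910 kg/m³ × 10 m/s² × 810 m = 2.357×10^7 Pa = 23.57 MPa
chalk: 2030 kg/m³ × 10 m/s² × 960 m = 1.949×10^7 Pa = 19.49 MPa
Total = 2.878 + 23.57 + 19.49 = 45.937 MPa
Pore pressure P_p = λ·σ_v = 0.49 × 45.94 MPa = 22.51 MPa
Effective stress σ' = σ_v − P_p = 45.94 − 22.51 = 23.428 MPa

23 MPa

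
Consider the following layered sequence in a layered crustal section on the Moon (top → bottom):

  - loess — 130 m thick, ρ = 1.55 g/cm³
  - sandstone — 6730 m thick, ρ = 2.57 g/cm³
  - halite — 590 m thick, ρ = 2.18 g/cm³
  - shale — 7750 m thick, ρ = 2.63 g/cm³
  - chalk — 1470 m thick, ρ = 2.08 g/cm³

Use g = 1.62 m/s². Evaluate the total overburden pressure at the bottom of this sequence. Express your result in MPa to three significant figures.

loess: 1550 kg/m³ × 1.62 m/s² × 130 m = 3.264×10^5 Pa = 0.3264 MPa
sandstone: 2570 kg/m³ × 1.62 m/s² × 6730 m = 2.802×10^7 Pa = 28.02 MPa
halite: 2180 kg/m³ × 1.62 m/s² × 590 m = 2.084×10^6 Pa = 2.084 MPa
shale: 2630 kg/m³ × 1.62 m/s² × 7750 m = 3.302×10^7 Pa = 33.02 MPa
chalk: 2080 kg/m³ × 1.62 m/s² × 1470 m = 4.953×10^6 Pa = 4.953 MPa
Total = 0.3264 + 28.02 + 2.084 + 33.02 + 4.953 = 68.403 MPa

68.4 MPa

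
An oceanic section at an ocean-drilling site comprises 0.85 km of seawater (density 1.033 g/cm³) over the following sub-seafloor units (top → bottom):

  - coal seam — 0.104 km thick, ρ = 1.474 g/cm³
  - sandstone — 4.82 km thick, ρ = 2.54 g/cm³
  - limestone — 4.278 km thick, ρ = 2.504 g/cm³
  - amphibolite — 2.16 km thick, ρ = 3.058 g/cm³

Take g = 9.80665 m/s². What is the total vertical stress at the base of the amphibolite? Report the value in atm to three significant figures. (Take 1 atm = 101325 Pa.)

2960 atm

seawater: 1033 kg/m³ × 9.80665 m/s² × 850 m = 8.611×10^6 Pa = 84.98 atm
coal seam: 1474 kg/m³ × 9.80665 m/s² × 104 m = 1.503×10^6 Pa = 14.84 atm
sandstone: 2540 kg/m³ × 9.80665 m/s² × 4820 m = 1.201×10^8 Pa = 1185 atm
limestone: 2504 kg/m³ × 9.80665 m/s² × 4278 m = 1.050×10^8 Pa = 1037 atm
amphibolite: 3058 kg/m³ × 9.80665 m/s² × 2160 m = 6.478×10^7 Pa = 639.3 atm
Total = 84.98 + 14.84 + 1185 + 1037 + 639.3 = 2960.8 atm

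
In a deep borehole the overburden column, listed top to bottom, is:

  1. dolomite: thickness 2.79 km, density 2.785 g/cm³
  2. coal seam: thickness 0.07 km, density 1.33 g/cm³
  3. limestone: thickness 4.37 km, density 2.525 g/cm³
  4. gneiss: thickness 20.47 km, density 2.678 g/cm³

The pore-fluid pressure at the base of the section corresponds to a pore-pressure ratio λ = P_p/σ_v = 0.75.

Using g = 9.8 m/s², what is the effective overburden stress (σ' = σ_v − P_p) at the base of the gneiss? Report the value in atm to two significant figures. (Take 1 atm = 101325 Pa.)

Overburden (lithostatic) stress σ_v:
dolomite: 2785 kg/m³ × 9.8 m/s² × 2790 m = 7.615×10^7 Pa = 76.15 MPa
coal seam: 1330 kg/m³ × 9.8 m/s² × 70 m = 9.124×10^5 Pa = 0.9124 MPa
limestone: 2525 kg/m³ × 9.8 m/s² × 4370 m = 1.081×10^8 Pa = 108.1 MPa
gneiss: 2678 kg/m³ × 9.8 m/s² × 20470 m = 5.372×10^8 Pa = 537.2 MPa
Total = 76.15 + 0.9124 + 108.1 + 537.2 = 722.42 MPa
Pore pressure P_p = λ·σ_v = 0.75 × 722.4 MPa = 541.8 MPa
Effective stress σ' = σ_v − P_p = 722.4 − 541.8 = 180.60 MPa = 1782.4 atm

1800 atm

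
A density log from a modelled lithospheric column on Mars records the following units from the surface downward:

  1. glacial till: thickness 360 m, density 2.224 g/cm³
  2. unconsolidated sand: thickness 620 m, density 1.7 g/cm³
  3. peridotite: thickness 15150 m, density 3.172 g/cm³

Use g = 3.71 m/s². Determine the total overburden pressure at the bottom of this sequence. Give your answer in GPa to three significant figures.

0.185 GPa

glacial till: 2224 kg/m³ × 3.71 m/s² × 360 m = 2.970×10^6 Pa = 2.970×10^-3 GPa
unconsolidated sand: 1700 kg/m³ × 3.71 m/s² × 620 m = 3.910×10^6 Pa = 3.910×10^-3 GPa
peridotite: 3172 kg/m³ × 3.71 m/s² × 15150 m = 1.783×10^8 Pa = 0.1783 GPa
Total = 2.970×10^-3 + 3.910×10^-3 + 0.1783 = 0.18517 GPa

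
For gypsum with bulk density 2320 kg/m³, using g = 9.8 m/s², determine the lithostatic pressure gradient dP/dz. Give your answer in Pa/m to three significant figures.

dP/dz = ρg = 2320 kg/m³ × 9.8 m/s² = 22736 Pa/m

22700 Pa/m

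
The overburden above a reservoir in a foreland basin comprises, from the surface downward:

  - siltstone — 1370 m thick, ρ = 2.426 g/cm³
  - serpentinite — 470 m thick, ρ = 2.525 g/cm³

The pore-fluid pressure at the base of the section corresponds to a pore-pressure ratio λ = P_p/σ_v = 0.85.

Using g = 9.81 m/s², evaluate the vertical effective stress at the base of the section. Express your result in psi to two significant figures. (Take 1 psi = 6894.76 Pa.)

Overburden (lithostatic) stress σ_v:
siltstone: 2426 kg/m³ × 9.81 m/s² × 1370 m = 3.260×10^7 Pa = 32.60 MPa
serpentinite: 2525 kg/m³ × 9.81 m/s² × 470 m = 1.164×10^7 Pa = 11.64 MPa
Total = 32.60 + 11.64 = 44.247 MPa
Pore pressure P_p = λ·σ_v = 0.85 × 44.25 MPa = 37.61 MPa
Effective stress σ' = σ_v − P_p = 44.25 − 37.61 = 6.6370 MPa = 962.62 psi

960 psi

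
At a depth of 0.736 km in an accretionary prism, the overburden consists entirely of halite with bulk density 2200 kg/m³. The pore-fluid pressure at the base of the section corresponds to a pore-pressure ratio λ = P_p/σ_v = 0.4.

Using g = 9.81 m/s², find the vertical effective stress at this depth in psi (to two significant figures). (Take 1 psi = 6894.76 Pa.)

Overburden (lithostatic) stress σ_v:
halite: 2200 kg/m³ × 9.81 m/s² × 736 m = 1.588×10^7 Pa = 15.88 MPa
Pore pressure P_p = λ·σ_v = 0.4 × 15.88 MPa = 6.354 MPa
Effective stress σ' = σ_v − P_p = 15.88 − 6.354 = 9.5306 MPa = 1382.3 psi

1400 psi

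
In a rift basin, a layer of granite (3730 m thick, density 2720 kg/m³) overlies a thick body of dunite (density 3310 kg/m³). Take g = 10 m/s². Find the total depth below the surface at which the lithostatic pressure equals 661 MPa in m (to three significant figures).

20600 m

Pressure at base of upper layers: 2720×10×3730 = 1.015×10^8 Pa = 101.5 MPa
Remaining pressure to be supplied by dunite: 6.610×10^8 − 1.015×10^8 = 5.595×10^8 Pa
Additional depth in dunite = 5.595×10^8 Pa / (3310 kg/m³ × 10 m/s²) = 16905 m
Total depth = 3730 m + 16905 m = 20635 m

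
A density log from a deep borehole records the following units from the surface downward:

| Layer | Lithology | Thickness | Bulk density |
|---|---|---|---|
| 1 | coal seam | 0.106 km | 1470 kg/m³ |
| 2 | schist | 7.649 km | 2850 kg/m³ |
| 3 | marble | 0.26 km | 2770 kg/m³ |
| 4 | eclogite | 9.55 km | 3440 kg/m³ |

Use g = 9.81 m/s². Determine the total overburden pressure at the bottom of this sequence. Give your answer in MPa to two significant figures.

coal seam: 1470 kg/m³ × 9.81 m/s² × 106 m = 1.529×10^6 Pa = 1.529 MPa
schist: 2850 kg/m³ × 9.81 m/s² × 7649 m = 2.139×10^8 Pa = 213.9 MPa
marble: 2770 kg/m³ × 9.81 m/s² × 260 m = 7.065×10^6 Pa = 7.065 MPa
eclogite: 3440 kg/m³ × 9.81 m/s² × 9550 m = 3.223×10^8 Pa = 322.3 MPa
Total = 1.529 + 213.9 + 7.065 + 322.3 = 544.73 MPa

540 MPa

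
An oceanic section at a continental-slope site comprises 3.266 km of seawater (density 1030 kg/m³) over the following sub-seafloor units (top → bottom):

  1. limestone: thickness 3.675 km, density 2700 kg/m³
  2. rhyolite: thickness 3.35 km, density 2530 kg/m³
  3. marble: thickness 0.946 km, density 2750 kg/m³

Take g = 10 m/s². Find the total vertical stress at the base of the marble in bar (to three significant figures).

2440 bar

seawater: 1030 kg/m³ × 10 m/s² × 3266 m = 3.364×10^7 Pa = 336.4 bar
limestone: 2700 kg/m³ × 10 m/s² × 3675 m = 9.922×10^7 Pa = 992.2 bar
rhyolite: 2530 kg/m³ × 10 m/s² × 3350 m = 8.476×10^7 Pa = 847.5 bar
marble: 2750 kg/m³ × 10 m/s² × 946 m = 2.602×10^7 Pa = 260.1 bar
Total = 336.4 + 992.2 + 847.5 + 260.1 = 2436.3 bar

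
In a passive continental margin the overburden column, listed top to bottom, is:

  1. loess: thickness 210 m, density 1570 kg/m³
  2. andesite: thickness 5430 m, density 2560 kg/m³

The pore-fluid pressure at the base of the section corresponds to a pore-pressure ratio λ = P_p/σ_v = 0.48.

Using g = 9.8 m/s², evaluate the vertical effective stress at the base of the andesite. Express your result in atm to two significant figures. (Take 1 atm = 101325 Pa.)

Overburden (lithostatic) stress σ_v:
loess: 1570 kg/m³ × 9.8 m/s² × 210 m = 3.231×10^6 Pa = 3.231 MPa
andesite: 2560 kg/m³ × 9.8 m/s² × 5430 m = 1.362×10^8 Pa = 136.2 MPa
Total = 3.231 + 136.2 = 139.46 MPa
Pore pressure P_p = λ·σ_v = 0.48 × 139.5 MPa = 66.94 MPa
Effective stress σ' = σ_v − P_p = 139.5 − 66.94 = 72.519 MPa = 715.70 atm

720 atm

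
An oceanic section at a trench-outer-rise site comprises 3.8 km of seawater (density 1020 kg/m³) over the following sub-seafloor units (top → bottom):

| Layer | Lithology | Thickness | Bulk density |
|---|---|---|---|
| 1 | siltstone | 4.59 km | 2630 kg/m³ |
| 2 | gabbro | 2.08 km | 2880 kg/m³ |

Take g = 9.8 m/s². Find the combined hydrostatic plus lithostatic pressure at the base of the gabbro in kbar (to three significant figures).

seawater: 1020 kg/m³ × 9.8 m/s² × 3800 m = 3.798×10^7 Pa = 0.3798 kbar
siltstone: 2630 kg/m³ × 9.8 m/s² × 4590 m = 1.183×10^8 Pa = 1.183 kbar
gabbro: 2880 kg/m³ × 9.8 m/s² × 2080 m = 5.871×10^7 Pa = 0.5871 kbar
Total = 0.3798 + 1.183 + 0.5871 = 2.1499 kbar

2.15 kbar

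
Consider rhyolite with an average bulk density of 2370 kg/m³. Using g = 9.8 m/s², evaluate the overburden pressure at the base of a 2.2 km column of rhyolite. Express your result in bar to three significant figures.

511 bar

rhyolite: 2370 kg/m³ × 9.8 m/s² × 2200 m = 5.110×10^7 Pa = 511.0 bar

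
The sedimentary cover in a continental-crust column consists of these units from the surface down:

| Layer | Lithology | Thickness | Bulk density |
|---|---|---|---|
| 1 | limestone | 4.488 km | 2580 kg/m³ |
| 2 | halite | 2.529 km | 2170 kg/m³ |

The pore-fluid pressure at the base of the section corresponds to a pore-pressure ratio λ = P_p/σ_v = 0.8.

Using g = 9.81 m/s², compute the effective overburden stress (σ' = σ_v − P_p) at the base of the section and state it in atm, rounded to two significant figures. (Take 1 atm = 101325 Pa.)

Overburden (lithostatic) stress σ_v:
limestone: 2580 kg/m³ × 9.81 m/s² × 4488 m = 1.136×10^8 Pa = 113.6 MPa
halite: 2170 kg/m³ × 9.81 m/s² × 2529 m = 5.384×10^7 Pa = 53.84 MPa
Total = 113.6 + 53.84 = 167.43 MPa
Pore pressure P_p = λ·σ_v = 0.8 × 167.4 MPa = 133.9 MPa
Effective stress σ' = σ_v − P_p = 167.4 − 133.9 = 33.485 MPa = 330.48 atm

330 atm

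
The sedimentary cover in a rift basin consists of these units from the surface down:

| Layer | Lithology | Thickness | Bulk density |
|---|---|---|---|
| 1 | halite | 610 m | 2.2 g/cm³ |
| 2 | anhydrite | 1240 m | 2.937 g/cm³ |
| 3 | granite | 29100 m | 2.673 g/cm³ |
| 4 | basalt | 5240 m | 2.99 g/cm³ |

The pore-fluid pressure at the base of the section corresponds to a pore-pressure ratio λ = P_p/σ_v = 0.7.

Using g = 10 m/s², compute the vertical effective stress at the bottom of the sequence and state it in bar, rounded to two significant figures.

Overburden (lithostatic) stress σ_v:
halite: 2200 kg/m³ × 10 m/s² × 610 m = 1.342×10^7 Pa = 13.42 MPa
anhydrite: 2937 kg/m³ × 10 m/s² × 1240 m = 3.642×10^7 Pa = 36.42 MPa
granite: 2673 kg/m³ × 10 m/s² × 29100 m = 7.778×10^8 Pa = 777.8 MPa
basalt: 2990 kg/m³ × 10 m/s² × 5240 m = 1.567×10^8 Pa = 156.7 MPa
Total = 13.42 + 36.42 + 777.8 + 156.7 = 984.36 MPa
Pore pressure P_p = λ·σ_v = 0.7 × 984.4 MPa = 689.1 MPa
Effective stress σ' = σ_v − P_p = 984.4 − 689.1 = 295.31 MPa = 2953.1 bar

3000 bar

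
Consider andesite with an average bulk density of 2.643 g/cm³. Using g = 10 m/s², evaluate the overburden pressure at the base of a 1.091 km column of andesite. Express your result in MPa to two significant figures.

29 MPa

andesite: 2643 kg/m³ × 10 m/s² × 1091 m = 2.884×10^7 Pa = 28.84 MPa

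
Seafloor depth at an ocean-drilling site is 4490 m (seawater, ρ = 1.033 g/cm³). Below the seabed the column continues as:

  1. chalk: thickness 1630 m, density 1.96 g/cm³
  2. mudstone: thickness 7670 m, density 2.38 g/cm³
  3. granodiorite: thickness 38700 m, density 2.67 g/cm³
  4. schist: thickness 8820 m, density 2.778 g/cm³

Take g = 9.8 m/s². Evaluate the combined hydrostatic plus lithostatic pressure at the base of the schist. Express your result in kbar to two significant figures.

seawater: 1033 kg/m³ × 9.8 m/s² × 4490 m = 4.545×10^7 Pa = 0.4545 kbar
chalk: 1960 kg/m³ × 9.8 m/s² × 1630 m = 3.131×10^7 Pa = 0.3131 kbar
mudstone: 2380 kg/m³ × 9.8 m/s² × 7670 m = 1.789×10^8 Pa = 1.789 kbar
granodiorite: 2670 kg/m³ × 9.8 m/s² × 38700 m = 1.013×10^9 Pa = 10.13 kbar
schist: 2778 kg/m³ × 9.8 m/s² × 8820 m = 2.401×10^8 Pa = 2.401 kbar
Total = 0.4545 + 0.3131 + 1.789 + 10.13 + 2.401 = 15.084 kbar

15 kbar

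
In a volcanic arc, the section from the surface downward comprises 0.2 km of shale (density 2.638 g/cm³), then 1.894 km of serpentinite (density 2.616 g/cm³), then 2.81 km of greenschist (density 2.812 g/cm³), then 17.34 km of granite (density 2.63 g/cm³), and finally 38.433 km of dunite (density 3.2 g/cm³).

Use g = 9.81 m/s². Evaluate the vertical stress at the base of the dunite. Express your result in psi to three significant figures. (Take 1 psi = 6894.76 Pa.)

shale: 2638 kg/m³ × 9.81 m/s² × 200 m = 5.176×10^6 Pa = 750.7 psi
serpentinite: 2616 kg/m³ × 9.81 m/s² × 1894 m = 4.861×10^7 Pa = 7050 psi
greenschist: 2812 kg/m³ × 9.81 m/s² × 2810 m = 7.752×10^7 Pa = 11243 psi
granite: 2630 kg/m³ × 9.81 m/s² × 17340 m = 4.474×10^8 Pa = 64887 psi
dunite: 3200 kg/m³ × 9.81 m/s² × 38433 m = 1.206×10^9 Pa = 1.750×10^5 psi
Total = 750.7 + 7050 + 11243 + 64887 + 1.750×10^5 = 2.5892×10^5 psi

259000 psi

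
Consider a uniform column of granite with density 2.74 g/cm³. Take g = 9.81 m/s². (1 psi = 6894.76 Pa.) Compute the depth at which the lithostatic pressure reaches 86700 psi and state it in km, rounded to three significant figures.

h = P/(ρg) = 86700 psi / (2740 kg/m³ × 9.81 m/s²) = 5.978×10^8 Pa / 26879 Pa/m = 22239 m
= 22.239 km

22.2 km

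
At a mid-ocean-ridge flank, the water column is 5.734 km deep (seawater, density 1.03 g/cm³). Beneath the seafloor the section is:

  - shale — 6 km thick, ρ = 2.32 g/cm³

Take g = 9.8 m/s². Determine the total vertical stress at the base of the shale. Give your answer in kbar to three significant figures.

1.94 kbar

seawater: 1030 kg/m³ × 9.8 m/s² × 5734 m = 5.788×10^7 Pa = 0.5788 kbar
shale: 2320 kg/m³ × 9.8 m/s² × 6000 m = 1.364×10^8 Pa = 1.364 kbar
Total = 0.5788 + 1.364 = 1.9429 kbar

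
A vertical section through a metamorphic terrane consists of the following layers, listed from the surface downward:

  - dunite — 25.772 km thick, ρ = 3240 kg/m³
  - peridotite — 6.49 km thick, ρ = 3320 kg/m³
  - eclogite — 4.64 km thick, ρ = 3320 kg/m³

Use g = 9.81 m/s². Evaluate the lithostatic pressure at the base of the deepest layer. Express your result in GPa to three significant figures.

dunite: 3240 kg/m³ × 9.81 m/s² × 25772 m = 8.191×10^8 Pa = 0.8191 GPa
peridotite: 3320 kg/m³ × 9.81 m/s² × 6490 m = 2.114×10^8 Pa = 0.2114 GPa
eclogite: 3320 kg/m³ × 9.81 m/s² × 4640 m = 1.511×10^8 Pa = 0.1511 GPa
Total = 0.8191 + 0.2114 + 0.1511 = 1.1816 GPa

1.18 GPa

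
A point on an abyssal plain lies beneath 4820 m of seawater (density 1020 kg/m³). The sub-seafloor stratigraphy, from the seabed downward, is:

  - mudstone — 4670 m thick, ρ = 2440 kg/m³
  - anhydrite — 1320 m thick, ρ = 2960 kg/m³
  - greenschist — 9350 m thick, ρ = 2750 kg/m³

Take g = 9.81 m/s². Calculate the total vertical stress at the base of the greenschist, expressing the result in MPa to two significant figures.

seawater: 1020 kg/m³ × 9.81 m/s² × 4820 m = 4.823×10^7 Pa = 48.23 MPa
mudstone: 2440 kg/m³ × 9.81 m/s² × 4670 m = 1.118×10^8 Pa = 111.8 MPa
anhydrite: 2960 kg/m³ × 9.81 m/s² × 1320 m = 3.833×10^7 Pa = 38.33 MPa
greenschist: 2750 kg/m³ × 9.81 m/s² × 9350 m = 2.522×10^8 Pa = 252.2 MPa
Total = 48.23 + 111.8 + 38.33 + 252.2 = 450.58 MPa

450 MPa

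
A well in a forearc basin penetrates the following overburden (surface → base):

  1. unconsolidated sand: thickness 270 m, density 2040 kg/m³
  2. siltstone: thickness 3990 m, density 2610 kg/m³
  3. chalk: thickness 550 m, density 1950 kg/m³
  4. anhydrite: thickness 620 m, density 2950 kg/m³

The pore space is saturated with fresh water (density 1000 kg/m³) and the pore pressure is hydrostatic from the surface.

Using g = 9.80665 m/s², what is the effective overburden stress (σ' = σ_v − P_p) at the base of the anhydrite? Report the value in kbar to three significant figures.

Overburden (lithostatic) stress σ_v:
unconsolidated sand: 2040 kg/m³ × 9.80665 m/s² × 270 m = 5.402×10^6 Pa = 5.402 MPa
siltstone: 2610 kg/m³ × 9.80665 m/s² × 3990 m = 1.021×10^8 Pa = 102.1 MPa
chalk: 1950 kg/m³ × 9.80665 m/s² × 550 m = 1.052×10^7 Pa = 10.52 MPa
anhydrite: 2950 kg/m³ × 9.80665 m/s² × 620 m = 1.794×10^7 Pa = 17.94 MPa
Total = 5.402 + 102.1 + 10.52 + 17.94 = 135.98 MPa
Pore pressure P_p = 1000 kg/m³ × 9.80665 m/s² × 5430 m = 5.325×10^7 Pa = 53.25 MPa
Effective stress σ' = σ_v − P_p = 136.0 − 53.25 = 82.731 MPa = 0.82731 kbar

0.827 kbar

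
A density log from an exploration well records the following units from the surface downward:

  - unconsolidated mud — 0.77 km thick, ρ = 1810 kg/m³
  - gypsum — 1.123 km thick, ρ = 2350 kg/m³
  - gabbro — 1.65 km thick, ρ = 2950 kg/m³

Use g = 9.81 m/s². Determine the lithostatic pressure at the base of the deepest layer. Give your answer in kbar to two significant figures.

unconsolidated mud: 1810 kg/m³ × 9.81 m/s² × 770 m = 1.367×10^7 Pa = 0.1367 kbar
gypsum: 2350 kg/m³ × 9.81 m/s² × 1123 m = 2.589×10^7 Pa = 0.2589 kbar
gabbro: 2950 kg/m³ × 9.81 m/s² × 1650 m = 4.775×10^7 Pa = 0.4775 kbar
Total = 0.1367 + 0.2589 + 0.4775 = 0.87311 kbar

0.87 kbar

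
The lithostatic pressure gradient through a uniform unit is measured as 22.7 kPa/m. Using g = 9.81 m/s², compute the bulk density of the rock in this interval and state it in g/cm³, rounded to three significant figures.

2.31 g/cm³

ρ = (dP/dz)/g = 22.7 kPa/m / 9.81 m/s² = 22700 Pa/m / 9.81 m/s² = 2314.0 kg/m³
= 2.314 g/cm³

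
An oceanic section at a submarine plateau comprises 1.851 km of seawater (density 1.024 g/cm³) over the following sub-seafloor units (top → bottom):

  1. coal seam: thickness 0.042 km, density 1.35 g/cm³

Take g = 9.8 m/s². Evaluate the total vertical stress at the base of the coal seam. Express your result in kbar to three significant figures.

seawater: 1024 kg/m³ × 9.8 m/s² × 1851 m = 1.858×10^7 Pa = 0.1858 kbar
coal seam: 1350 kg/m³ × 9.8 m/s² × 42 m = 5.557×10^5 Pa = 5.557×10^-3 kbar
Total = 0.1858 + 5.557×10^-3 = 0.19131 kbar

0.191 kbar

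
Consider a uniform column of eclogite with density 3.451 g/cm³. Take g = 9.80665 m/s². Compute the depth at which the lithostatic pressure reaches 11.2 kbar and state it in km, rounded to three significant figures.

33.1 km

h = P/(ρg) = 11.2 kbar / (3451 kg/m³ × 9.80665 m/s²) = 1.120×10^9 Pa / 33843 Pa/m = 33094 m
= 33.094 km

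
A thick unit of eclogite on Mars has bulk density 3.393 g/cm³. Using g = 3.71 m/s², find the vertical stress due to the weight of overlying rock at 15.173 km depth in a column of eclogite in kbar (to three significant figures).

eclogite: 3393 kg/m³ × 3.71 m/s² × 15173 m = 1.910×10^8 Pa = 1.910 kbar

1.91 kbar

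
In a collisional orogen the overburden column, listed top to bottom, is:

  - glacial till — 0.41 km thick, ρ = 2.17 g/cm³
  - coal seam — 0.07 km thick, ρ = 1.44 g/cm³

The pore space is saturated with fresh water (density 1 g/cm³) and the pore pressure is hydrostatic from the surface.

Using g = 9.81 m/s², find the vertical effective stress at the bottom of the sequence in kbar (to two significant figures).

Overburden (lithostatic) stress σ_v:
glacial till: 2170 kg/m³ × 9.81 m/s² × 410 m = 8.728×10^6 Pa = 8.728 MPa
coal seam: 1440 kg/m³ × 9.81 m/s² × 70 m = 9.888×10^5 Pa = 0.9888 MPa
Total = 8.728 + 0.9888 = 9.7168 MPa
Pore pressure P_p = 1000 kg/m³ × 9.81 m/s² × 480 m = 4.709×10^6 Pa = 4.709 MPa
Effective stress σ' = σ_v − P_p = 9.717 − 4.709 = 5.0080 MPa = 0.050080 kbar

0.050 kbar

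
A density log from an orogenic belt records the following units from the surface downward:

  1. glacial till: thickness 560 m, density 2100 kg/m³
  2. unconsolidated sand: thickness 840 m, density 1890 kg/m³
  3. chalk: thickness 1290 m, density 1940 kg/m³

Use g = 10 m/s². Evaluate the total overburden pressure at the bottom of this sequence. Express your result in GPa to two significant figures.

0.053 GPa

glacial till: 2100 kg/m³ × 10 m/s² × 560 m = 1.176×10^7 Pa = 0.01176 GPa
unconsolidated sand: 1890 kg/m³ × 10 m/s² × 840 m = 1.588×10^7 Pa = 0.01588 GPa
chalk: 1940 kg/m³ × 10 m/s² × 1290 m = 2.503×10^7 Pa = 0.02503 GPa
Total = 0.01176 + 0.01588 + 0.02503 = 0.052662 GPa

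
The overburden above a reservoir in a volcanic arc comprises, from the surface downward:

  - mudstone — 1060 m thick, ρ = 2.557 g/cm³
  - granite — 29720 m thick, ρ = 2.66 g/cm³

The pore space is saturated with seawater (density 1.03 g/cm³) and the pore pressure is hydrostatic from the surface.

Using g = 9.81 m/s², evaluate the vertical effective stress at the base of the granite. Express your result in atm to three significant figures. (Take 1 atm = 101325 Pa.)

4850 atm

Overburden (lithostatic) stress σ_v:
mudstone: 2557 kg/m³ × 9.81 m/s² × 1060 m = 2.659×10^7 Pa = 26.59 MPa
granite: 2660 kg/m³ × 9.81 m/s² × 29720 m = 7.755×10^8 Pa = 775.5 MPa
Total = 26.59 + 775.5 = 802.12 MPa
Pore pressure P_p = 1030 kg/m³ × 9.81 m/s² × 30780 m = 3.110×10^8 Pa = 311.0 MPa
Effective stress σ' = σ_v − P_p = 802.1 − 311.0 = 491.11 MPa = 4846.9 atm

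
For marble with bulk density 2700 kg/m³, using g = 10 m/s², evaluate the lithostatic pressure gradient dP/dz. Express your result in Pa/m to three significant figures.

27000 Pa/m

dP/dz = ρg = 2700 kg/m³ × 10 m/s² = 27000 Pa/m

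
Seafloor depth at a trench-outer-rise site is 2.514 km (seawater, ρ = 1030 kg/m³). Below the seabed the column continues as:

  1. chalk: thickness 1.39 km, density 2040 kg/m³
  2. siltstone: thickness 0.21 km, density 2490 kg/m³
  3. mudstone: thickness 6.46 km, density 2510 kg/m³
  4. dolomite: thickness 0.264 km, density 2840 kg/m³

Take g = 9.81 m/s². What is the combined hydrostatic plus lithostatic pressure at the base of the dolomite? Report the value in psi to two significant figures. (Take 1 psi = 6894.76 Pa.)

33000 psi

seawater: 1030 kg/m³ × 9.81 m/s² × 2514 m = 2.540×10^7 Pa = 3684 psi
chalk: 2040 kg/m³ × 9.81 m/s² × 1390 m = 2.782×10^7 Pa = 4035 psi
siltstone: 2490 kg/m³ × 9.81 m/s² × 210 m = 5.130×10^6 Pa = 744.0 psi
mudstone: 2510 kg/m³ × 9.81 m/s² × 6460 m = 1.591×10^8 Pa = 23070 psi
dolomite: 2840 kg/m³ × 9.81 m/s² × 264 m = 7.355×10^6 Pa = 1067 psi
Total = 3684 + 4035 + 744.0 + 23070 + 1067 = 32600 psi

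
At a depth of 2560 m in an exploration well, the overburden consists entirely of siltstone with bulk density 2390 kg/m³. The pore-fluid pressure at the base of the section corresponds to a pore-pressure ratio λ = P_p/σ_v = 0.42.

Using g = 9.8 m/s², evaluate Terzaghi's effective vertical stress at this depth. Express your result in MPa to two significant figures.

35 MPa

Overburden (lithostatic) stress σ_v:
siltstone: 2390 kg/m³ × 9.8 m/s² × 2560 m = 5.996×10^7 Pa = 59.96 MPa
Pore pressure P_p = λ·σ_v = 0.42 × 59.96 MPa = 25.18 MPa
Effective stress σ' = σ_v − P_p = 59.96 − 25.18 = 34.777 MPa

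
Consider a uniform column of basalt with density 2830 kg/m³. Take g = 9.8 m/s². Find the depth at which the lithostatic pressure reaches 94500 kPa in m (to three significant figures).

3410 m

h = P/(ρg) = 94500 kPa / (2830 kg/m³ × 9.8 m/s²) = 9.450×10^7 Pa / 27734 Pa/m = 3407.4 m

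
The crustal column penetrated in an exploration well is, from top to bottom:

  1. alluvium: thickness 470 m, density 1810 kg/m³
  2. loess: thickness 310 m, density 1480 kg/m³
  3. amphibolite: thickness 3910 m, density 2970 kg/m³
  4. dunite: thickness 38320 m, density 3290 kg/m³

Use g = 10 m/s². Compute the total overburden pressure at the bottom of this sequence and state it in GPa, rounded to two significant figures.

1.4 GPa

alluvium: 1810 kg/m³ × 10 m/s² × 470 m = 8.507×10^6 Pa = 8.507×10^-3 GPa
loess: 1480 kg/m³ × 10 m/s² × 310 m = 4.588×10^6 Pa = 4.588×10^-3 GPa
amphibolite: 2970 kg/m³ × 10 m/s² × 3910 m = 1.161×10^8 Pa = 0.1161 GPa
dunite: 3290 kg/m³ × 10 m/s² × 38320 m = 1.261×10^9 Pa = 1.261 GPa
Total = 8.507×10^-3 + 4.588×10^-3 + 0.1161 + 1.261 = 1.3900 GPa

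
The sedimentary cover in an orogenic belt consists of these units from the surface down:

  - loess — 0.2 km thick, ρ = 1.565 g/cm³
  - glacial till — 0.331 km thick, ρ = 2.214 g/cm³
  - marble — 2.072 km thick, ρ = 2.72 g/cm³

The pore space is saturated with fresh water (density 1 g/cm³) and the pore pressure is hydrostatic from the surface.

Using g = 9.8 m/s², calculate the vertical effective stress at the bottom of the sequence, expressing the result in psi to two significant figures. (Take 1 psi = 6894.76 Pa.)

Overburden (lithostatic) stress σ_v:
loess: 1565 kg/m³ × 9.8 m/s² × 200 m = 3.067×10^6 Pa = 3.067 MPa
glacial till: 2214 kg/m³ × 9.8 m/s² × 331 m = 7.182×10^6 Pa = 7.182 MPa
marble: 2720 kg/m³ × 9.8 m/s² × 2072 m = 5.523×10^7 Pa = 55.23 MPa
Total = 3.067 + 7.182 + 55.23 = 65.480 MPa
Pore pressure P_p = 1000 kg/m³ × 9.8 m/s² × 2603 m = 2.551×10^7 Pa = 25.51 MPa
Effective stress σ' = σ_v − P_p = 65.48 − 25.51 = 39.971 MPa = 5797.3 psi

5800 psi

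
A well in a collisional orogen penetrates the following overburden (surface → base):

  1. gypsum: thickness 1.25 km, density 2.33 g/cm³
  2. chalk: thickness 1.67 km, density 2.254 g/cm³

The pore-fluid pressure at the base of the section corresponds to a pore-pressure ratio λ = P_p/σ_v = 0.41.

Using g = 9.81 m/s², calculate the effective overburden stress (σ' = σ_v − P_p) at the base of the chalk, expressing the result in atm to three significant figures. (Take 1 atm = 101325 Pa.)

Overburden (lithostatic) stress σ_v:
gypsum: 2330 kg/m³ × 9.81 m/s² × 1250 m = 2.857×10^7 Pa = 28.57 MPa
chalk: 2254 kg/m³ × 9.81 m/s² × 1670 m = 3.693×10^7 Pa = 36.93 MPa
Total = 28.57 + 36.93 = 65.498 MPa
Pore pressure P_p = λ·σ_v = 0.41 × 65.50 MPa = 26.85 MPa
Effective stress σ' = σ_v − P_p = 65.50 − 26.85 = 38.644 MPa = 381.39 atm

381 atm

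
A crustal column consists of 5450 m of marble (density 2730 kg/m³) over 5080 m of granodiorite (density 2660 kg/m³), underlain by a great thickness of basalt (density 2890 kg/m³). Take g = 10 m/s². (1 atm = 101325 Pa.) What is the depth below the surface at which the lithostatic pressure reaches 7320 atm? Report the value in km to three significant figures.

Pressure at base of upper layers: 2730×10×5450 + 2660×10×5080 = 2.839×10^8 Pa = 2802 atm
Remaining pressure to be supplied by basalt: 7.417×10^8 − 2.839×10^8 = 4.578×10^8 Pa
Additional depth in basalt = 4.578×10^8 Pa / (2890 kg/m³ × 10 m/s²) = 15840 m
Total depth = 10530 m + 15840 m = 26370 m
= 26.370 km

26.4 km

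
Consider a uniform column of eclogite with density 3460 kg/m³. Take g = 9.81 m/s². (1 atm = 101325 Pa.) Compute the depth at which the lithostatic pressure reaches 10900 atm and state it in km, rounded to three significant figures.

h = P/(ρg) = 10900 atm / (3460 kg/m³ × 9.81 m/s²) = 1.104×10^9 Pa / 33943 Pa/m = 32539 m
= 32.539 km

32.5 km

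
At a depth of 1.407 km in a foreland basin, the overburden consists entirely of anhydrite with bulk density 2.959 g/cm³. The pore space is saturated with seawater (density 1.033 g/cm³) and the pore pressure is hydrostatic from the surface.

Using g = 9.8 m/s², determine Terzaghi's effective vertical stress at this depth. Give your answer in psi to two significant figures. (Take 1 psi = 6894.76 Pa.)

Overburden (lithostatic) stress σ_v:
anhydrite: 2959 kg/m³ × 9.8 m/s² × 1407 m = 4.080×10^7 Pa = 40.80 MPa
Pore pressure P_p = 1033 kg/m³ × 9.8 m/s² × 1407 m = 1.424×10^7 Pa = 14.24 MPa
Effective stress σ' = σ_v − P_p = 40.80 − 14.24 = 26.557 MPa = 3851.7 psi

3900 psi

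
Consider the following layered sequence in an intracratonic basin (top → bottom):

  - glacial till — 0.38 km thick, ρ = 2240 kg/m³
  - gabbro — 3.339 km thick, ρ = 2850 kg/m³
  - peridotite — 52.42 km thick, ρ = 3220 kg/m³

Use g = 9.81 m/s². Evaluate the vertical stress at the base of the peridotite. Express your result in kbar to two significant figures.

18 kbar

glacial till: 2240 kg/m³ × 9.81 m/s² × 380 m = 8.350×10^6 Pa = 0.08350 kbar
gabbro: 2850 kg/m³ × 9.81 m/s² × 3339 m = 9.335×10^7 Pa = 0.9335 kbar
peridotite: 3220 kg/m³ × 9.81 m/s² × 52420 m = 1.656×10^9 Pa = 16.56 kbar
Total = 0.08350 + 0.9335 + 16.56 = 17.576 kbar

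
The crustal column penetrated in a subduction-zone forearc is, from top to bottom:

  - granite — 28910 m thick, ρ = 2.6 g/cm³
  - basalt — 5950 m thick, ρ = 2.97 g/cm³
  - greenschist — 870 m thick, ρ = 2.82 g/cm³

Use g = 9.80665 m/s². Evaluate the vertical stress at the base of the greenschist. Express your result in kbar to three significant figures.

9.34 kbar

granite: 2600 kg/m³ × 9.80665 m/s² × 28910 m = 7.371×10^8 Pa = 7.371 kbar
basalt: 2970 kg/m³ × 9.80665 m/s² × 5950 m = 1.733×10^8 Pa = 1.733 kbar
greenschist: 2820 kg/m³ × 9.80665 m/s² × 870 m = 2.406×10^7 Pa = 0.2406 kbar
Total = 7.371 + 1.733 + 0.2406 = 9.3448 kbar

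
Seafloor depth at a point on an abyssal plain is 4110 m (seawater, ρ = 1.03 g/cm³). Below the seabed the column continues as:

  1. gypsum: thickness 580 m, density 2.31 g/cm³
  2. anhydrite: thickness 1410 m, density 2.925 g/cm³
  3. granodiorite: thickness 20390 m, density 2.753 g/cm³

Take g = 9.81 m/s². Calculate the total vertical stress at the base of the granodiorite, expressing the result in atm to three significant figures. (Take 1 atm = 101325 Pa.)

seawater: 1030 kg/m³ × 9.81 m/s² × 4110 m = 4.153×10^7 Pa = 409.9 atm
gypsum: 2310 kg/m³ × 9.81 m/s² × 580 m = 1.314×10^7 Pa = 129.7 atm
anhydrite: 2925 kg/m³ × 9.81 m/s² × 1410 m = 4.046×10^7 Pa = 399.3 atm
granodiorite: 2753 kg/m³ × 9.81 m/s² × 20390 m = 5.507×10^8 Pa = 5435 atm
Total = 409.9 + 129.7 + 399.3 + 5435 = 6373.6 atm

6370 atm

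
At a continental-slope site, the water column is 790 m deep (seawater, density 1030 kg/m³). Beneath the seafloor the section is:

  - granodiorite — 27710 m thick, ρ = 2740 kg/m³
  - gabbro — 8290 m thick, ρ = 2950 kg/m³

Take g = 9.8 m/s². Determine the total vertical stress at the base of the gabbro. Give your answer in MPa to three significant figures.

992 MPa

seawater: 1030 kg/m³ × 9.8 m/s² × 790 m = 7.974×10^6 Pa = 7.974 MPa
granodiorite: 2740 kg/m³ × 9.8 m/s² × 27710 m = 7.441×10^8 Pa = 744.1 MPa
gabbro: 2950 kg/m³ × 9.8 m/s² × 8290 m = 2.397×10^8 Pa = 239.7 MPa
Total = 7.974 + 744.1 + 239.7 = 991.71 MPa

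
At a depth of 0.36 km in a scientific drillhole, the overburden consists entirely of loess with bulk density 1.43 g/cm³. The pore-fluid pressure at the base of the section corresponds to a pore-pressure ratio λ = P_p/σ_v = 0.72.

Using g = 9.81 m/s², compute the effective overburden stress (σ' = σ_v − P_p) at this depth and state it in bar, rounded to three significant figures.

Overburden (lithostatic) stress σ_v:
loess: 1430 kg/m³ × 9.81 m/s² × 360 m = 5.050×10^6 Pa = 5.050 MPa
Pore pressure P_p = λ·σ_v = 0.72 × 5.050 MPa = 3.636 MPa
Effective stress σ' = σ_v − P_p = 5.050 − 3.636 = 1.4141 MPa = 14.141 bar

14.1 bar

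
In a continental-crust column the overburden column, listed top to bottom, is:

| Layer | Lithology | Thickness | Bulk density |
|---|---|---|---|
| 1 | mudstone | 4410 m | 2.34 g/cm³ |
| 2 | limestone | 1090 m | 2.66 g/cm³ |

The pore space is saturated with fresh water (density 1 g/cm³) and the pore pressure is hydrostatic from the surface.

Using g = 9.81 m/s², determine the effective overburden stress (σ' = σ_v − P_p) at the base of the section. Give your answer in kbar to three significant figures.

0.757 kbar

Overburden (lithostatic) stress σ_v:
mudstone: 2340 kg/m³ × 9.81 m/s² × 4410 m = 1.012×10^8 Pa = 101.2 MPa
limestone: 2660 kg/m³ × 9.81 m/s² × 1090 m = 2.844×10^7 Pa = 28.44 MPa
Total = 101.2 + 28.44 = 129.68 MPa
Pore pressure P_p = 1000 kg/m³ × 9.81 m/s² × 5500 m = 5.396×10^7 Pa = 53.95 MPa
Effective stress σ' = σ_v − P_p = 129.7 − 53.95 = 75.721 MPa = 0.75721 kbar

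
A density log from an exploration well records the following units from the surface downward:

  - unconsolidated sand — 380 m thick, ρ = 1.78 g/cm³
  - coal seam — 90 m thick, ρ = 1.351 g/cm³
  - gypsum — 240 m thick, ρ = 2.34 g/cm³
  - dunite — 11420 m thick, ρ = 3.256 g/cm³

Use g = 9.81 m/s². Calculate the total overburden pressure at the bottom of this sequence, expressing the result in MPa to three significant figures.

unconsolidated sand: 1780 kg/m³ × 9.81 m/s² × 380 m = 6.635×10^6 Pa = 6.635 MPa
coal seam: 1351 kg/m³ × 9.81 m/s² × 90 m = 1.193×10^6 Pa = 1.193 MPa
gypsum: 2340 kg/m³ × 9.81 m/s² × 240 m = 5.509×10^6 Pa = 5.509 MPa
dunite: 3256 kg/m³ × 9.81 m/s² × 11420 m = 3.648×10^8 Pa = 364.8 MPa
Total = 6.635 + 1.193 + 5.509 + 364.8 = 378.11 MPa

378 MPa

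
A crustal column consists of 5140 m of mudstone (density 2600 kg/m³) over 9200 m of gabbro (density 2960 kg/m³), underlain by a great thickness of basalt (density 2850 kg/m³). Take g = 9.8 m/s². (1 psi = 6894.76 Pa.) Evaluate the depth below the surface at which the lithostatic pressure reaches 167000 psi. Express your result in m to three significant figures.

Pressure at base of upper layers: 2600×9.8×5140 + 2960×9.8×9200 = 3.978×10^8 Pa = 57702 psi
Remaining pressure to be supplied by basalt: 1.151×10^9 − 3.978×10^8 = 7.536×10^8 Pa
Additional depth in basalt = 7.536×10^8 Pa / (2850 kg/m³ × 9.8 m/s²) = 26981 m
Total depth = 14340 m + 26981 m = 41321 m

41300 m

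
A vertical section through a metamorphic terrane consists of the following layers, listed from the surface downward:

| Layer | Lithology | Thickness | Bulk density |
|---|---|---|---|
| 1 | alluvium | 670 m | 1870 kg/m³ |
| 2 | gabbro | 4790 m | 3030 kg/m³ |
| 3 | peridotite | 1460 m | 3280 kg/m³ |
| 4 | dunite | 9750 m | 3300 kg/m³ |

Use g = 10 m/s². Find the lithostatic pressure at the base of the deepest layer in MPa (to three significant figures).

527 MPa

alluvium: 1870 kg/m³ × 10 m/s² × 670 m = 1.253×10^7 Pa = 12.53 MPa
gabbro: 3030 kg/m³ × 10 m/s² × 4790 m = 1.451×10^8 Pa = 145.1 MPa
peridotite: 3280 kg/m³ × 10 m/s² × 1460 m = 4.789×10^7 Pa = 47.89 MPa
dunite: 3300 kg/m³ × 10 m/s² × 9750 m = 3.217×10^8 Pa = 321.8 MPa
Total = 12.53 + 145.1 + 47.89 + 321.8 = 527.30 MPa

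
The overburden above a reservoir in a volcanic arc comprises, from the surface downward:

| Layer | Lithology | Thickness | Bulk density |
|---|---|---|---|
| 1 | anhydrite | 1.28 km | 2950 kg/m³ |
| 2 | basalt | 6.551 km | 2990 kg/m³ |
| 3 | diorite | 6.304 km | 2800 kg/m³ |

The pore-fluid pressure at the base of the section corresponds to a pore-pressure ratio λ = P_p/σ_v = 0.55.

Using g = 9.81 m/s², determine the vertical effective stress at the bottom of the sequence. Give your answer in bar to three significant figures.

Overburden (lithostatic) stress σ_v:
anhydrite: 2950 kg/m³ × 9.81 m/s² × 1280 m = 3.704×10^7 Pa = 37.04 MPa
basalt: 2990 kg/m³ × 9.81 m/s² × 6551 m = 1.922×10^8 Pa = 192.2 MPa
diorite: 2800 kg/m³ × 9.81 m/s² × 6304 m = 1.732×10^8 Pa = 173.2 MPa
Total = 37.04 + 192.2 + 173.2 = 402.35 MPa
Pore pressure P_p = λ·σ_v = 0.55 × 402.4 MPa = 221.3 MPa
Effective stress σ' = σ_v − P_p = 402.4 − 221.3 = 181.06 MPa = 1810.6 bar

1810 bar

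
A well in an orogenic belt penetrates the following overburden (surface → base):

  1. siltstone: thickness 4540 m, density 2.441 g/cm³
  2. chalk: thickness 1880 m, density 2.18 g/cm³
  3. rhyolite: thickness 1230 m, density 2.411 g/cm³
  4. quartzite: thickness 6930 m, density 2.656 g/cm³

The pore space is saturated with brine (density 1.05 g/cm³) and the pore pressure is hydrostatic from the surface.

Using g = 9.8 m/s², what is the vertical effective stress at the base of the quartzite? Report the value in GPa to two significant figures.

Overburden (lithostatic) stress σ_v:
siltstone: 2441 kg/m³ × 9.8 m/s² × 4540 m = 1.086×10^8 Pa = 108.6 MPa
chalk: 2180 kg/m³ × 9.8 m/s² × 1880 m = 4.016×10^7 Pa = 40.16 MPa
rhyolite: 2411 kg/m³ × 9.8 m/s² × 1230 m = 2.906×10^7 Pa = 29.06 MPa
quartzite: 2656 kg/m³ × 9.8 m/s² × 6930 m = 1.804×10^8 Pa = 180.4 MPa
Total = 108.6 + 40.16 + 29.06 + 180.4 = 358.21 MPa
Pore pressure P_p = 1050 kg/m³ × 9.8 m/s² × 14580 m = 1.500×10^8 Pa = 150.0 MPa
Effective stress σ' = σ_v − P_p = 358.2 − 150.0 = 208.18 MPa = 0.20818 GPa

0.21 GPa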